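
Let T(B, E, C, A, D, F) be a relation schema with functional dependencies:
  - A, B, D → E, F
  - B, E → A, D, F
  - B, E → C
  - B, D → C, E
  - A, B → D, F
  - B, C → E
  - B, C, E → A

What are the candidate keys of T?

{A, B}, {B, C}, {B, D}, {B, E}

No FD produces {B}, so it must be in every candidate key.
{A, B}⁺ = {A, B, C, D, E, F}, which is every attribute, so {A, B} is a candidate key.
{B, C}⁺ = {A, B, C, D, E, F}, which is every attribute, so {B, C} is a candidate key.
{B, D}⁺ = {A, B, C, D, E, F}, which is every attribute, so {B, D} is a candidate key.
{B, E}⁺ = {A, B, C, D, E, F}, which is every attribute, so {B, E} is a candidate key.
Any other superkey properly contains one of these, so there are no further candidate keys.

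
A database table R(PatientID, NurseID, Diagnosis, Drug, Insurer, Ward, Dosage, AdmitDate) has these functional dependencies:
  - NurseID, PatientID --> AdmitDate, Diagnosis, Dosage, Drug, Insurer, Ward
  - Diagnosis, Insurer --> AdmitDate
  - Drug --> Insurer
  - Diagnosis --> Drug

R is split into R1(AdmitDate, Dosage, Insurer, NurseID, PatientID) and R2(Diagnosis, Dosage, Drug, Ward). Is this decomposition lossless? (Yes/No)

No

The shared attributes are {Dosage} and {Dosage}⁺ = {Dosage}.
R1 ⊄ {Dosage} and R2 ⊄ {Dosage}, so the split is lossy.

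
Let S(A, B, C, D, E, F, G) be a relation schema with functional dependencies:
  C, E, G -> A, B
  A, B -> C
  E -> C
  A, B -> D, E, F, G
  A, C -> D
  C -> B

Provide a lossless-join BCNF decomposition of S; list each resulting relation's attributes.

Candidate keys of the original relation: {A, B}, {A, C}, {A, E}, {E, G}.
In {A, B, C, D, E, F, G}, {E} is not a superkey ({E}⁺ restricted to this set is {B, C, E}), so split on E -> B, C into {B, C, E} and {A, D, E, F, G}.
In {B, C, E}, {C} is not a superkey ({C}⁺ restricted to this set is {B, C}), so split on C -> B into {B, C} and {C, E}.
{B, C} has no BCNF violation.
{C, E} has no BCNF violation.
{A, D, E, F, G} has no BCNF violation.

{A, D, E, F, G}; {B, C}; {C, E}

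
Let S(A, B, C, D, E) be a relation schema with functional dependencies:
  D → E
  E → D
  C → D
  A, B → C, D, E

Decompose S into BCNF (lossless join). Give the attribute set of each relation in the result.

Candidate key of the original relation: {A, B}.
Within {A, B, C, D, E}: {D}⁺ ∩ {A, B, C, D, E} = {D, E}, not the whole set, so D → E violates BCNF; decompose into {D, E} and {A, B, C, D}.
{D, E} is in BCNF.
Within {A, B, C, D}: {C}⁺ ∩ {A, B, C, D} = {C, D}, not the whole set, so C → D violates BCNF; decompose into {C, D} and {A, B, C}.
{C, D} is in BCNF.
{A, B, C} is in BCNF.

{A, B, C}; {C, D}; {D, E}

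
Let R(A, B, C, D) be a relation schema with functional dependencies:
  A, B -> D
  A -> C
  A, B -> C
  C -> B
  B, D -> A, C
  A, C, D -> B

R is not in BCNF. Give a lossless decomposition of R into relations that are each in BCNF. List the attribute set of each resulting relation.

Candidate keys of the original relation: {A}, {B, D}, {C, D}.
Within {A, B, C, D}: {C}⁺ ∩ {A, B, C, D} = {B, C}, not the whole set, so C -> B violates BCNF; decompose into {B, C} and {A, C, D}.
{B, C}: every determinant is a superkey — BCNF.
{A, C, D}: every determinant is a superkey — BCNF.

{A, C, D}; {B, C}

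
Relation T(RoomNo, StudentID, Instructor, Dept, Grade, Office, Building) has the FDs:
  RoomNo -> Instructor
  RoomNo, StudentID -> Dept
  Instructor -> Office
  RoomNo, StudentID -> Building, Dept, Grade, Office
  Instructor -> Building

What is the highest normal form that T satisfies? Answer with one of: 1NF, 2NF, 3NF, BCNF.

Candidate key: {RoomNo, StudentID}. Prime attributes: {RoomNo, StudentID}.
RoomNo -> Instructor: {RoomNo}⁺ = {Building, Instructor, Office, RoomNo}, which is not all of the attributes, so the left side is not a superkey — BCNF is violated.
RoomNo -> Instructor determines the non-prime attribute {Instructor} from a non-superkey — 3NF is violated.
{RoomNo} is a proper subset of the key {RoomNo, StudentID}, and {RoomNo}⁺ contains the non-prime attributes {Building, Instructor, Office} — a partial dependency, so 2NF is violated.

1NF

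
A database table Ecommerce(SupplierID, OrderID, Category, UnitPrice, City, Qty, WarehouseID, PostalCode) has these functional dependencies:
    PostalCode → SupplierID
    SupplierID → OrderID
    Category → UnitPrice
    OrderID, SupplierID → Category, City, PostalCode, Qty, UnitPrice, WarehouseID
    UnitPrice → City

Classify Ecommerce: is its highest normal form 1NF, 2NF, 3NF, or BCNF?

2NF

Candidate keys: {PostalCode}, {SupplierID}. Prime attributes: {PostalCode, SupplierID}.
Category → UnitPrice: {Category}⁺ = {Category, City, UnitPrice}, which is not all of the attributes, so the left side is not a superkey — BCNF is violated.
Category → UnitPrice has non-prime {UnitPrice} on the right and a non-superkey on the left, so 3NF fails.
All keys have size 1, which rules out partial dependencies — 2NF is satisfied.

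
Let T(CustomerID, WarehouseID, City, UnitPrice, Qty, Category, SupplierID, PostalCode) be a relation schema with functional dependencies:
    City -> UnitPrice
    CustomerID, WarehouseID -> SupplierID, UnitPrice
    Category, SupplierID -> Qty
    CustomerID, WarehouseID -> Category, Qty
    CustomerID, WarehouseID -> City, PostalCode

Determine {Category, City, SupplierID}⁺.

Start with {Category, City, SupplierID}.
City -> UnitPrice applies; add {UnitPrice} → now {Category, City, SupplierID, UnitPrice}.
Category, SupplierID -> Qty applies; add {Qty} → now {Category, City, Qty, SupplierID, UnitPrice}.
No further FD applies.

{Category, City, Qty, SupplierID, UnitPrice}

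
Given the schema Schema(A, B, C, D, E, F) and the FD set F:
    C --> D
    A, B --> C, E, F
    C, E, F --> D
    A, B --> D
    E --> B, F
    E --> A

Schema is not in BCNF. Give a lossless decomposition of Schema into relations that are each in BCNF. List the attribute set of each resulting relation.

Candidate keys of the original relation: {A, B}, {E}.
Within {A, B, C, D, E, F}: {C}⁺ ∩ {A, B, C, D, E, F} = {C, D}, not the whole set, so C --> D violates BCNF; decompose into {C, D} and {A, B, C, E, F}.
{C, D}: every determinant is a superkey — BCNF.
{A, B, C, E, F}: every determinant is a superkey — BCNF.

{A, B, C, E, F}; {C, D}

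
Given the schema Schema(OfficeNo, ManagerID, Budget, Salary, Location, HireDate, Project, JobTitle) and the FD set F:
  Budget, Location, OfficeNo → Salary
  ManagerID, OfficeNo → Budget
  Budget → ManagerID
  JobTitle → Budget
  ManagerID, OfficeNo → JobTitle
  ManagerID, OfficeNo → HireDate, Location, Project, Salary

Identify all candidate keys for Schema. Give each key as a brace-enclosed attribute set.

No FD produces {OfficeNo}, so it must be in every candidate key.
{Budget, OfficeNo}⁺ = {Budget, HireDate, JobTitle, Location, ManagerID, OfficeNo, Project, Salary} — all of the relation — so {Budget, OfficeNo} is a candidate key.
{JobTitle, OfficeNo}⁺ = {Budget, HireDate, JobTitle, Location, ManagerID, OfficeNo, Project, Salary} — all of the relation — so {JobTitle, OfficeNo} is a candidate key.
{ManagerID, OfficeNo}⁺ = {Budget, HireDate, JobTitle, Location, ManagerID, OfficeNo, Project, Salary} — all of the relation — so {ManagerID, OfficeNo} is a candidate key.
Any other superkey properly contains one of these, so there are no further candidate keys.

{Budget, OfficeNo}, {JobTitle, OfficeNo}, {ManagerID, OfficeNo}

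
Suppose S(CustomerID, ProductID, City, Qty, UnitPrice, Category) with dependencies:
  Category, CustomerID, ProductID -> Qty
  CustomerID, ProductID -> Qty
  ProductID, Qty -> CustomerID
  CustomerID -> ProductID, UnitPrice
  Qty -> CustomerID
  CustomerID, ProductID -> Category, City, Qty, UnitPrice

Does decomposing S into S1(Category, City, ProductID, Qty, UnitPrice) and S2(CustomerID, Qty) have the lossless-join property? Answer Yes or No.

Yes

Common attributes: {Qty}; their closure is {Category, City, CustomerID, ProductID, Qty, UnitPrice}.
This includes all of S1, so the common attributes are a superkey of S1 — the join is lossless.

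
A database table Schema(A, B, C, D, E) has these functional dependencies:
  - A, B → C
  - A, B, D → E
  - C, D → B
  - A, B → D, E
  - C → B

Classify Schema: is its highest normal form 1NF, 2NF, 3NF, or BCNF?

3NF

Candidate keys: {A, B}, {A, C}. Prime attributes: {A, B, C}.
For C, D → B we have {C, D}⁺ = {B, C, D}; {C, D} is not a superkey, so BCNF fails.
But every attribute on its right side ({B}) is prime, and the same holds for every other non-superkey FD, so 3NF still holds.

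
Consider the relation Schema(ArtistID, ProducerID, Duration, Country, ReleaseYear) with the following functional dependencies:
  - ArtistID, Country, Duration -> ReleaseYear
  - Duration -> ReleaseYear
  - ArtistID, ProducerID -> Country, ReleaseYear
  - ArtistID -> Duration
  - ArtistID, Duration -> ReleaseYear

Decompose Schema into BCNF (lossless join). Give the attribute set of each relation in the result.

Candidate key of the original relation: {ArtistID, ProducerID}.
In {ArtistID, Country, Duration, ProducerID, ReleaseYear}, {ArtistID, Country, Duration} is not a superkey ({ArtistID, Country, Duration}⁺ restricted to this set is {ArtistID, Country, Duration, ReleaseYear}), so split on ArtistID, Country, Duration -> ReleaseYear into {ArtistID, Country, Duration, ReleaseYear} and {ArtistID, Country, Duration, ProducerID}.
In {ArtistID, Country, Duration, ReleaseYear}, {Duration} is not a superkey ({Duration}⁺ restricted to this set is {Duration, ReleaseYear}), so split on Duration -> ReleaseYear into {Duration, ReleaseYear} and {ArtistID, Country, Duration}.
{Duration, ReleaseYear}: every determinant is a superkey — BCNF.
In {ArtistID, Country, Duration}, {ArtistID} is not a superkey ({ArtistID}⁺ restricted to this set is {ArtistID, Duration}), so split on ArtistID -> Duration into {ArtistID, Duration} and {ArtistID, Country}.
{ArtistID, Duration}: every determinant is a superkey — BCNF.
{ArtistID, Country}: every determinant is a superkey — BCNF.
In {ArtistID, Country, Duration, ProducerID}, {ArtistID} is not a superkey ({ArtistID}⁺ restricted to this set is {ArtistID, Duration}), so split on ArtistID -> Duration into {ArtistID, Duration} and {ArtistID, Country, ProducerID}.
{ArtistID, Duration}: every determinant is a superkey — BCNF.
{ArtistID, Country, ProducerID}: every determinant is a superkey — BCNF.

{ArtistID, Country, ProducerID}; {ArtistID, Duration}; {Duration, ReleaseYear}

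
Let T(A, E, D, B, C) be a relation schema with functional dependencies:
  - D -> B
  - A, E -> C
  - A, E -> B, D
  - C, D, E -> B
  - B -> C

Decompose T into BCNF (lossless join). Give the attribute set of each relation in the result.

Candidate key of the original relation: {A, E}.
Within {A, B, C, D, E}: {D}⁺ ∩ {A, B, C, D, E} = {B, C, D}, not the whole set, so D -> B, C violates BCNF; decompose into {B, C, D} and {A, D, E}.
Within {B, C, D}: {B}⁺ ∩ {B, C, D} = {B, C}, not the whole set, so B -> C violates BCNF; decompose into {B, C} and {B, D}.
{B, C}: every determinant is a superkey — BCNF.
{B, D}: every determinant is a superkey — BCNF.
{A, D, E}: every determinant is a superkey — BCNF.

{A, D, E}; {B, C}; {B, D}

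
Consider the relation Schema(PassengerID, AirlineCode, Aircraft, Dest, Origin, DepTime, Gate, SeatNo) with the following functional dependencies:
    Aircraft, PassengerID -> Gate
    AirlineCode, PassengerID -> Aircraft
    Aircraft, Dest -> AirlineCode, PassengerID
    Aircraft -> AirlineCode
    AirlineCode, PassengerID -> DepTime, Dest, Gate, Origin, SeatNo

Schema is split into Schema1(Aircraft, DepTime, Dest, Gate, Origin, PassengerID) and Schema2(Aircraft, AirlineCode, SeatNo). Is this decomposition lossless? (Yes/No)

No

Schema1 ∩ Schema2 = {Aircraft}; its closure under F is {Aircraft, AirlineCode}.
Schema1 ⊄ {Aircraft, AirlineCode} and Schema2 ⊄ {Aircraft, AirlineCode}, so the split is lossy.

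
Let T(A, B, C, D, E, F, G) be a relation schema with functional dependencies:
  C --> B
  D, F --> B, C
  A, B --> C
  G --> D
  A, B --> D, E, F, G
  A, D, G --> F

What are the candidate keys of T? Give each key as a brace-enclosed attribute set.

{A, B}, {A, C}, {A, D, F}, {A, G}

Attributes never on any right-hand side: {A} — every candidate key must contain it.
Closure of {A, B} is {A, B, C, D, E, F, G}, the whole schema; {A, B} is a candidate key.
Closure of {A, C} is {A, B, C, D, E, F, G}, the whole schema; {A, C} is a candidate key.
Closure of {A, G} is {A, B, C, D, E, F, G}, the whole schema; {A, G} is a candidate key.
Closure of {A, D, F} is {A, B, C, D, E, F, G}, the whole schema; {A, D, F} is a candidate key.
Any other superkey properly contains one of these, so there are no further candidate keys.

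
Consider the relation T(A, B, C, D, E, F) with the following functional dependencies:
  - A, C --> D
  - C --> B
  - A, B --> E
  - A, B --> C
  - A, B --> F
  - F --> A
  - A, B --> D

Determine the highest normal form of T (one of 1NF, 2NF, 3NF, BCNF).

Candidate keys: {A, B}, {A, C}, {B, F}, {C, F}. Prime attributes: {A, B, C, F}.
C --> B: {C}⁺ = {B, C}, which is not all of the attributes, so the left side is not a superkey — BCNF is violated.
Its right-hand attributes {B} are all prime, as are those of every other non-superkey FD — the relation is in 3NF.

3NF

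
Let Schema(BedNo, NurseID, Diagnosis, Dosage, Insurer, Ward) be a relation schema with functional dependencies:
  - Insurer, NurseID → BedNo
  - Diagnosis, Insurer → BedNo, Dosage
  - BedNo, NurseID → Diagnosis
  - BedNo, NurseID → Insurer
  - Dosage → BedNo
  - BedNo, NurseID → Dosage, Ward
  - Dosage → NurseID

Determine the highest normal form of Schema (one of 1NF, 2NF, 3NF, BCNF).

BCNF

Candidate keys: {BedNo, NurseID}, {Diagnosis, Insurer}, {Dosage}, {Insurer, NurseID}. Prime attributes: {BedNo, Diagnosis, Dosage, Insurer, NurseID}.
The left-hand side of every FD is a superkey, so BCNF is satisfied.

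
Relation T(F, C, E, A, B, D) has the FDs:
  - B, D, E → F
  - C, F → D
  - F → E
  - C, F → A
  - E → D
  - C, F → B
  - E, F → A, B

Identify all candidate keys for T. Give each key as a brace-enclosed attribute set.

{B, C, E}, {C, F}

{C} never appears on the right of any FD, so every key must include it.
{C, F} is a candidate key since {C, F}⁺ = {A, B, C, D, E, F} covers every attribute.
{B, C, E} is a candidate key since {B, C, E}⁺ = {A, B, C, D, E, F} covers every attribute.
No proper subset of any of these is a key, and no other minimal superkey exists.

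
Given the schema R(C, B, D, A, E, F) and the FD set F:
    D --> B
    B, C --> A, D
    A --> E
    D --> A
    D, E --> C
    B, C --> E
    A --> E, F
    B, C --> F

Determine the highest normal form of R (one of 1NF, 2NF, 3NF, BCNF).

2NF

Candidate keys: {B, C}, {D}. Prime attributes: {B, C, D}.
A --> E: {A}⁺ = {A, E, F}, which is not all of the attributes, so the left side is not a superkey — BCNF is violated.
A --> E determines the non-prime attribute {E} from a non-superkey — 3NF is violated.
No non-prime attribute depends on a proper subset of any candidate key, so 2NF holds.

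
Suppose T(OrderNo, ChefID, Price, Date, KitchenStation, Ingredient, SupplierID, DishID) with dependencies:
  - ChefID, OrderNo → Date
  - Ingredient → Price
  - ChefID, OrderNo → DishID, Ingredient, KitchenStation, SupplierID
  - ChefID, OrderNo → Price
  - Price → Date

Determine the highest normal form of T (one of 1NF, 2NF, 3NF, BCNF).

Candidate key: {ChefID, OrderNo}. Prime attributes: {ChefID, OrderNo}.
Ingredient → Price: {Ingredient}⁺ = {Date, Ingredient, Price}, which is not all of the attributes, so the left side is not a superkey — BCNF is violated.
Ingredient → Price determines the non-prime attribute {Price} from a non-superkey — 3NF is violated.
Checking every proper subset of each key, none determines a non-prime attribute — 2NF is satisfied.

2NF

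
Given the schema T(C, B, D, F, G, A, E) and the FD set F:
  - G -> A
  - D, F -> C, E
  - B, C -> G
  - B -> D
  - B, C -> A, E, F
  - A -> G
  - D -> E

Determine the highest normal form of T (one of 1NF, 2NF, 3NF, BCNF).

Candidate keys: {B, C}, {B, F}. Prime attributes: {B, C, F}.
G -> A breaks BCNF: {G}⁺ = {A, G}, so {G} is not a superkey.
G -> A determines the non-prime attribute {A} from a non-superkey — 3NF is violated.
Since {B} ⊂ {B, C} and {B}⁺ ⊇ {D, E} with {D, E} non-prime, there is a partial dependency; 2NF fails.

1NF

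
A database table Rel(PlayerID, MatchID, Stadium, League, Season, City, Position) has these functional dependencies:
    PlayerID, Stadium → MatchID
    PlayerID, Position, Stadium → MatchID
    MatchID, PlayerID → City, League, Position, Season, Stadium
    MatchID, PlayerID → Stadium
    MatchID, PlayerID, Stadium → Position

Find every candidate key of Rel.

No FD produces {PlayerID}, so it must be in every candidate key.
Closure of {MatchID, PlayerID} is {City, League, MatchID, PlayerID, Position, Season, Stadium}, the whole schema; {MatchID, PlayerID} is a candidate key.
Closure of {PlayerID, Stadium} is {City, League, MatchID, PlayerID, Position, Season, Stadium}, the whole schema; {PlayerID, Stadium} is a candidate key.
No proper subset of any of these is a key, and no other minimal superkey exists.

{MatchID, PlayerID}, {PlayerID, Stadium}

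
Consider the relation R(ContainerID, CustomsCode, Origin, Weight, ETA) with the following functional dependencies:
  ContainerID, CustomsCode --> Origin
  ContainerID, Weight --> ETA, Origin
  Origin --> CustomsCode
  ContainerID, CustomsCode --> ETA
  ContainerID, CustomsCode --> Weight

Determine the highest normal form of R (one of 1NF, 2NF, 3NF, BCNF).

Candidate keys: {ContainerID, CustomsCode}, {ContainerID, Origin}, {ContainerID, Weight}. Prime attributes: {ContainerID, CustomsCode, Origin, Weight}.
Origin --> CustomsCode breaks BCNF: {Origin}⁺ = {CustomsCode, Origin}, so {Origin} is not a superkey.
Its right-hand attributes {CustomsCode} are all prime, as are those of every other non-superkey FD — the relation is in 3NF.

3NF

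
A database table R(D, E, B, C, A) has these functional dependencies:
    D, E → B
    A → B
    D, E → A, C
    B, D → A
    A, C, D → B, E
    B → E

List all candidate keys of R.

No FD produces {D}, so it must be in every candidate key.
Closure of {A, D} is {A, B, C, D, E}, the whole schema; {A, D} is a candidate key.
Closure of {B, D} is {A, B, C, D, E}, the whole schema; {B, D} is a candidate key.
Closure of {D, E} is {A, B, C, D, E}, the whole schema; {D, E} is a candidate key.
No proper subset of any of these is a key, and no other minimal superkey exists.

{A, D}, {B, D}, {D, E}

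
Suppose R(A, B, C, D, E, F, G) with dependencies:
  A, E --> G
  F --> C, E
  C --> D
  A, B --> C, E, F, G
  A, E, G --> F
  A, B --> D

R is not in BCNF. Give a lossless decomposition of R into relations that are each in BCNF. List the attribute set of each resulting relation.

{A, B, E}; {A, F, G}; {C, D}; {C, E, F}

Candidate key of the original relation: {A, B}.
In {A, B, C, D, E, F, G}, {A, E} is not a superkey ({A, E}⁺ restricted to this set is {A, C, D, E, F, G}), so split on A, E --> C, D, F, G into {A, C, D, E, F, G} and {A, B, E}.
In {A, C, D, E, F, G}, {F} is not a superkey ({F}⁺ restricted to this set is {C, D, E, F}), so split on F --> C, D, E into {C, D, E, F} and {A, F, G}.
In {C, D, E, F}, {C} is not a superkey ({C}⁺ restricted to this set is {C, D}), so split on C --> D into {C, D} and {C, E, F}.
{C, D} is in BCNF.
{C, E, F} is in BCNF.
{A, F, G} is in BCNF.
{A, B, E} is in BCNF.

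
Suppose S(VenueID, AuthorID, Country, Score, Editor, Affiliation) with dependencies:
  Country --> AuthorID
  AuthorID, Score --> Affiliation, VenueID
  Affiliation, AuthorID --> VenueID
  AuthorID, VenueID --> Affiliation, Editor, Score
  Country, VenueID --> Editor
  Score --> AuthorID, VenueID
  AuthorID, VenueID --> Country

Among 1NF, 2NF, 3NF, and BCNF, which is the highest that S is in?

Candidate keys: {Affiliation, AuthorID}, {Affiliation, Country}, {AuthorID, VenueID}, {Country, VenueID}, {Score}. Prime attributes: {Affiliation, AuthorID, Country, Score, VenueID}.
Country --> AuthorID: {Country}⁺ = {AuthorID, Country}, which is not all of the attributes, so the left side is not a superkey — BCNF is violated.
Its right-hand attributes {AuthorID} are all prime, as are those of every other non-superkey FD — the relation is in 3NF.

3NF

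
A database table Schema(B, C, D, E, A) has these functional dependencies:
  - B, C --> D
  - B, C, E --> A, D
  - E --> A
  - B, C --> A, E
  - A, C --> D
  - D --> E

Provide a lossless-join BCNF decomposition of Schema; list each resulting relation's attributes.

{A, E}; {B, C, D}; {D, E}

Candidate key of the original relation: {B, C}.
Within {A, B, C, D, E}: {E}⁺ ∩ {A, B, C, D, E} = {A, E}, not the whole set, so E --> A violates BCNF; decompose into {A, E} and {B, C, D, E}.
{A, E}: every determinant is a superkey — BCNF.
Within {B, C, D, E}: {D}⁺ ∩ {B, C, D, E} = {D, E}, not the whole set, so D --> E violates BCNF; decompose into {D, E} and {B, C, D}.
{D, E}: every determinant is a superkey — BCNF.
{B, C, D}: every determinant is a superkey — BCNF.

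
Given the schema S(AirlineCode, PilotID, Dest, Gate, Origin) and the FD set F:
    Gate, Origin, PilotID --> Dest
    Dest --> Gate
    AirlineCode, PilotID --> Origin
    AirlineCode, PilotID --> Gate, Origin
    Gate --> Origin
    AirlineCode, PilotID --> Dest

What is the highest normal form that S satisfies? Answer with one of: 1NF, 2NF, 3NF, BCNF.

Candidate key: {AirlineCode, PilotID}. Prime attributes: {AirlineCode, PilotID}.
For Gate, Origin, PilotID --> Dest we have {Gate, Origin, PilotID}⁺ = {Dest, Gate, Origin, PilotID}; {Gate, Origin, PilotID} is not a superkey, so BCNF fails.
Gate, Origin, PilotID --> Dest has non-prime {Dest} on the right and a non-superkey on the left, so 3NF fails.
Checking every proper subset of each key, none determines a non-prime attribute — 2NF is satisfied.

2NF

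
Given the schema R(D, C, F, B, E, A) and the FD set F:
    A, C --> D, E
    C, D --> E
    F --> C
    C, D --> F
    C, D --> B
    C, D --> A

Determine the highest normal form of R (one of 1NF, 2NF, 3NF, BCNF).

Candidate keys: {A, C}, {A, F}, {C, D}, {D, F}. Prime attributes: {A, C, D, F}.
F --> C breaks BCNF: {F}⁺ = {C, F}, so {F} is not a superkey.
But every attribute on its right side ({C}) is prime, and the same holds for every other non-superkey FD, so 3NF still holds.

3NF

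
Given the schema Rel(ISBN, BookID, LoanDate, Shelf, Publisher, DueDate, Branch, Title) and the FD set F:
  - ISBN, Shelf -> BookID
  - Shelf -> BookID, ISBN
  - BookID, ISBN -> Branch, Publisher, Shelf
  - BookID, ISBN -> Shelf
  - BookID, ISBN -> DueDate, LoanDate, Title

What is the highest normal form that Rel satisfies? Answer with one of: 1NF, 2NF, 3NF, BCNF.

Candidate keys: {BookID, ISBN}, {Shelf}. Prime attributes: {BookID, ISBN, Shelf}.
The left-hand side of every FD is a superkey, so BCNF is satisfied.

BCNF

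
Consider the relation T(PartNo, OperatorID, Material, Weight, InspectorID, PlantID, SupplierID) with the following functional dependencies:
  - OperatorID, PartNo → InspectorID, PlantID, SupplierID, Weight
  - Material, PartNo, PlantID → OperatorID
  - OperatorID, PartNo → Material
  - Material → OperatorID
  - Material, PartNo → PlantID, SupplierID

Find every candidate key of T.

Attributes never on any right-hand side: {PartNo} — every candidate key must contain it.
{Material, PartNo} is a candidate key since {Material, PartNo}⁺ = {InspectorID, Material, OperatorID, PartNo, PlantID, SupplierID, Weight} covers every attribute.
{OperatorID, PartNo} is a candidate key since {OperatorID, PartNo}⁺ = {InspectorID, Material, OperatorID, PartNo, PlantID, SupplierID, Weight} covers every attribute.
Any other superkey properly contains one of these, so there are no further candidate keys.

{Material, PartNo}, {OperatorID, PartNo}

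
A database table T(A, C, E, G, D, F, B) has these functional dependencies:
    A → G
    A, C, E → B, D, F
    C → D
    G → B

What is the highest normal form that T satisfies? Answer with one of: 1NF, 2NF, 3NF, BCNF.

Candidate key: {A, C, E}. Prime attributes: {A, C, E}.
For A → G we have {A}⁺ = {A, B, G}; {A} is not a superkey, so BCNF fails.
A → G determines the non-prime attribute {G} from a non-superkey — 3NF is violated.
{A} is a proper subset of the key {A, C, E}, and {A}⁺ contains the non-prime attributes {B, G} — a partial dependency, so 2NF is violated.

1NF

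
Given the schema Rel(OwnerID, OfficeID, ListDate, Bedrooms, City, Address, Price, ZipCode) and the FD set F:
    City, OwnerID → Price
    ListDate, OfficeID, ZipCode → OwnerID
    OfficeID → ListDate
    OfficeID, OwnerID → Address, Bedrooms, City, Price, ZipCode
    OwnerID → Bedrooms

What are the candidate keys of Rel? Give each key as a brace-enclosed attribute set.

{OfficeID} never appears on the right of any FD, so every key must include it.
{OfficeID, OwnerID}⁺ = {Address, Bedrooms, City, ListDate, OfficeID, OwnerID, Price, ZipCode} — all of the relation — so {OfficeID, OwnerID} is a candidate key.
{OfficeID, ZipCode}⁺ = {Address, Bedrooms, City, ListDate, OfficeID, OwnerID, Price, ZipCode} — all of the relation — so {OfficeID, ZipCode} is a candidate key.
These are minimal and exhaustive — every other superkey contains one of them.

{OfficeID, OwnerID}, {OfficeID, ZipCode}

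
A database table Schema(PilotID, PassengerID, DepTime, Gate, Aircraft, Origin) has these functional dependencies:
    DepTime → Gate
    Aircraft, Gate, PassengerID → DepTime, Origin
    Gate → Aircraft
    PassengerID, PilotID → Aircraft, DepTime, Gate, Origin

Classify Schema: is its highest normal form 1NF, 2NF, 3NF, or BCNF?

2NF

Candidate key: {PassengerID, PilotID}. Prime attributes: {PassengerID, PilotID}.
DepTime → Gate breaks BCNF: {DepTime}⁺ = {Aircraft, DepTime, Gate}, so {DepTime} is not a superkey.
Because {Gate} is non-prime and the left side of DepTime → Gate is not a superkey, the relation is not in 3NF.
No non-prime attribute depends on a proper subset of any candidate key, so 2NF holds.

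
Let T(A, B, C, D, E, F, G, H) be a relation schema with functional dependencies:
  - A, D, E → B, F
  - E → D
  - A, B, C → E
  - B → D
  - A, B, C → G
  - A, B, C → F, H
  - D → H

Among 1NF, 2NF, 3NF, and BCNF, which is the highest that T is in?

1NF

Candidate keys: {A, B, C}, {A, C, E}. Prime attributes: {A, B, C, E}.
A, D, E → B, F breaks BCNF: {A, D, E}⁺ = {A, B, D, E, F, H}, so {A, D, E} is not a superkey.
A, D, E → B, F determines the non-prime attribute {F} from a non-superkey — 3NF is violated.
The proper key subset {B} of {A, B, C} determines non-prime {D, H}, so the relation is not even in 2NF.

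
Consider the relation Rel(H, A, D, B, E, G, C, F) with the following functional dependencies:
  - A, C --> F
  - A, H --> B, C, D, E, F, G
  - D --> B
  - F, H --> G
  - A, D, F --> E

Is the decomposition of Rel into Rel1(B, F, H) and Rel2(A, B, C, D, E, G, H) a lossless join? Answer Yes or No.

Common attributes: {B, H}; their closure is {B, H}.
Rel1 ⊄ {B, H} and Rel2 ⊄ {B, H}, so the split is lossy.

No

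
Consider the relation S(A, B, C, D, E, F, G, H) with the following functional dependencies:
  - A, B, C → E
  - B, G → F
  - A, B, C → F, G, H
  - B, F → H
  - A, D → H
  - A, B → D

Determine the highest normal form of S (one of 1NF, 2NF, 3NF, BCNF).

1NF

Candidate key: {A, B, C}. Prime attributes: {A, B, C}.
B, G → F: {B, G}⁺ = {B, F, G, H}, which is not all of the attributes, so the left side is not a superkey — BCNF is violated.
B, G → F determines the non-prime attribute {F} from a non-superkey — 3NF is violated.
The proper key subset {A, B} of {A, B, C} determines non-prime {D, H}, so the relation is not even in 2NF.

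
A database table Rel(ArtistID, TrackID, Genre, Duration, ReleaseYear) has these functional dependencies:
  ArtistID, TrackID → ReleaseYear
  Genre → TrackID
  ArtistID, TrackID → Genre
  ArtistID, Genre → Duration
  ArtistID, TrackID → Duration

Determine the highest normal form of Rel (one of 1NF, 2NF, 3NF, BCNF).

Candidate keys: {ArtistID, Genre}, {ArtistID, TrackID}. Prime attributes: {ArtistID, Genre, TrackID}.
Genre → TrackID: {Genre}⁺ = {Genre, TrackID}, which is not all of the attributes, so the left side is not a superkey — BCNF is violated.
But every attribute on its right side ({TrackID}) is prime, and the same holds for every other non-superkey FD, so 3NF still holds.

3NF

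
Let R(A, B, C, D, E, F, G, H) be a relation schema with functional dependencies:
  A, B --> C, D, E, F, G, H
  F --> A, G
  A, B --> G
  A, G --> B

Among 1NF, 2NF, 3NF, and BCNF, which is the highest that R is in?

BCNF

Candidate keys: {A, B}, {A, G}, {F}. Prime attributes: {A, B, F, G}.
The left-hand side of every FD is a superkey, so BCNF is satisfied.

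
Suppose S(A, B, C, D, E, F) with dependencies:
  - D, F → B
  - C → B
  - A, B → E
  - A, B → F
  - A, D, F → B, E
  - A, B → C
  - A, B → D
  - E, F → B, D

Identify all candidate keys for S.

Attributes never on any right-hand side: {A} — every candidate key must contain it.
{A, B}⁺ = {A, B, C, D, E, F}, which is every attribute, so {A, B} is a candidate key.
{A, C}⁺ = {A, B, C, D, E, F}, which is every attribute, so {A, C} is a candidate key.
{A, D, F}⁺ = {A, B, C, D, E, F}, which is every attribute, so {A, D, F} is a candidate key.
{A, E, F}⁺ = {A, B, C, D, E, F}, which is every attribute, so {A, E, F} is a candidate key.
No proper subset of any of these is a key, and no other minimal superkey exists.

{A, B}, {A, C}, {A, D, F}, {A, E, F}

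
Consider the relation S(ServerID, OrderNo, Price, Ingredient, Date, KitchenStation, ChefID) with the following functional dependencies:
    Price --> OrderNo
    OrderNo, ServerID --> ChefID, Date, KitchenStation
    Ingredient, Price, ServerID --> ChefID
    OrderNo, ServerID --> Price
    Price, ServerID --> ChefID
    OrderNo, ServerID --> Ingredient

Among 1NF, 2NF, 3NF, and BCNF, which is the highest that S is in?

Candidate keys: {OrderNo, ServerID}, {Price, ServerID}. Prime attributes: {OrderNo, Price, ServerID}.
For Price --> OrderNo we have {Price}⁺ = {OrderNo, Price}; {Price} is not a superkey, so BCNF fails.
Its right-hand attributes {OrderNo} are all prime, as are those of every other non-superkey FD — the relation is in 3NF.

3NF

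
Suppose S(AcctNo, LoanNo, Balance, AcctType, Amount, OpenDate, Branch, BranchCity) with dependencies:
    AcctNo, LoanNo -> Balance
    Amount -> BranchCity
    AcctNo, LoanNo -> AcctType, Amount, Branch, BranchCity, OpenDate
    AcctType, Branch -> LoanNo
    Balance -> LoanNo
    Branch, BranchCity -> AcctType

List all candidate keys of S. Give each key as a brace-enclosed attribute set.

{AcctNo} never appears on the right of any FD, so every key must include it.
{AcctNo, Balance}⁺ = {AcctNo, AcctType, Amount, Balance, Branch, BranchCity, LoanNo, OpenDate}, which is every attribute, so {AcctNo, Balance} is a candidate key.
{AcctNo, LoanNo}⁺ = {AcctNo, AcctType, Amount, Balance, Branch, BranchCity, LoanNo, OpenDate}, which is every attribute, so {AcctNo, LoanNo} is a candidate key.
{AcctNo, AcctType, Branch}⁺ = {AcctNo, AcctType, Amount, Balance, Branch, BranchCity, LoanNo, OpenDate}, which is every attribute, so {AcctNo, AcctType, Branch} is a candidate key.
{AcctNo, Amount, Branch}⁺ = {AcctNo, AcctType, Amount, Balance, Branch, BranchCity, LoanNo, OpenDate}, which is every attribute, so {AcctNo, Amount, Branch} is a candidate key.
{AcctNo, Branch, BranchCity}⁺ = {AcctNo, AcctType, Amount, Balance, Branch, BranchCity, LoanNo, OpenDate}, which is every attribute, so {AcctNo, Branch, BranchCity} is a candidate key.
No proper subset of any of these is a key, and no other minimal superkey exists.

{AcctNo, AcctType, Branch}, {AcctNo, Amount, Branch}, {AcctNo, Balance}, {AcctNo, Branch, BranchCity}, {AcctNo, LoanNo}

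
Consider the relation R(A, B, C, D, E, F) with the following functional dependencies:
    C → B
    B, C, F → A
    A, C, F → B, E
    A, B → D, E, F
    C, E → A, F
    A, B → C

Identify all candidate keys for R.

{A, B}, {A, C}, {C, E}, {C, F}

{A, B} is a candidate key since {A, B}⁺ = {A, B, C, D, E, F} covers every attribute.
{A, C} is a candidate key since {A, C}⁺ = {A, B, C, D, E, F} covers every attribute.
{C, E} is a candidate key since {C, E}⁺ = {A, B, C, D, E, F} covers every attribute.
{C, F} is a candidate key since {C, F}⁺ = {A, B, C, D, E, F} covers every attribute.
Any other superkey properly contains one of these, so there are no further candidate keys.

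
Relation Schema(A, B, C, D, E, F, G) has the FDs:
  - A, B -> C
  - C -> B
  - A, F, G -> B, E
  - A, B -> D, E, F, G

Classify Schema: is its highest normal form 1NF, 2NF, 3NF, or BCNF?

Candidate keys: {A, B}, {A, C}, {A, F, G}. Prime attributes: {A, B, C, F, G}.
For C -> B we have {C}⁺ = {B, C}; {C} is not a superkey, so BCNF fails.
Its right-hand attributes {B} are all prime, as are those of every other non-superkey FD — the relation is in 3NF.

3NF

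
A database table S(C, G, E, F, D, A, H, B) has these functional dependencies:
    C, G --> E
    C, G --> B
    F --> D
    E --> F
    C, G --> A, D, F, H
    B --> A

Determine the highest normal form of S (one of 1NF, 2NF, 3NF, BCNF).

2NF

Candidate key: {C, G}. Prime attributes: {C, G}.
F --> D breaks BCNF: {F}⁺ = {D, F}, so {F} is not a superkey.
Because {D} is non-prime and the left side of F --> D is not a superkey, the relation is not in 3NF.
No proper subset of a key has a non-prime attribute in its closure, so there is no partial dependency; 2NF holds.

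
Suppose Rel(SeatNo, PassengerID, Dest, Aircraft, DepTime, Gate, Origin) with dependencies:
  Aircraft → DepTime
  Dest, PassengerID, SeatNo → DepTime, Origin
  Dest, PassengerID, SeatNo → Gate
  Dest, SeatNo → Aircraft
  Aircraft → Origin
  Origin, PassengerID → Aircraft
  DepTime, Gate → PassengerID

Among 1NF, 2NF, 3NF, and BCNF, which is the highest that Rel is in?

1NF

Candidate keys: {Dest, Gate, SeatNo}, {Dest, PassengerID, SeatNo}. Prime attributes: {Dest, Gate, PassengerID, SeatNo}.
Aircraft → DepTime: {Aircraft}⁺ = {Aircraft, DepTime, Origin}, which is not all of the attributes, so the left side is not a superkey — BCNF is violated.
Because {DepTime} is non-prime and the left side of Aircraft → DepTime is not a superkey, the relation is not in 3NF.
Since {Dest, SeatNo} ⊂ {Dest, Gate, SeatNo} and {Dest, SeatNo}⁺ ⊇ {Aircraft, DepTime, Origin} with {Aircraft, DepTime, Origin} non-prime, there is a partial dependency; 2NF fails.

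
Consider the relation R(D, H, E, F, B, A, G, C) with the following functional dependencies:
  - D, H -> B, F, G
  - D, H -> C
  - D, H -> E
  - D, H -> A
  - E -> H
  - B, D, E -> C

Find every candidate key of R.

Attributes never on any right-hand side: {D} — every candidate key must contain it.
{D, E} is a candidate key since {D, E}⁺ = {A, B, C, D, E, F, G, H} covers every attribute.
{D, H} is a candidate key since {D, H}⁺ = {A, B, C, D, E, F, G, H} covers every attribute.
Any other superkey properly contains one of these, so there are no further candidate keys.

{D, E}, {D, H}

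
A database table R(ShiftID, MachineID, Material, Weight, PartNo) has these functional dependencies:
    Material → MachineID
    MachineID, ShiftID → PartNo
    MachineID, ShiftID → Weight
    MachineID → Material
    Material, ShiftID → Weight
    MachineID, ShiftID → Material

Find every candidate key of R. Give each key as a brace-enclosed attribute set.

{MachineID, ShiftID}, {Material, ShiftID}

No FD produces {ShiftID}, so it must be in every candidate key.
{MachineID, ShiftID}⁺ = {MachineID, Material, PartNo, ShiftID, Weight}, which is every attribute, so {MachineID, ShiftID} is a candidate key.
{Material, ShiftID}⁺ = {MachineID, Material, PartNo, ShiftID, Weight}, which is every attribute, so {Material, ShiftID} is a candidate key.
No proper subset of any of these is a key, and no other minimal superkey exists.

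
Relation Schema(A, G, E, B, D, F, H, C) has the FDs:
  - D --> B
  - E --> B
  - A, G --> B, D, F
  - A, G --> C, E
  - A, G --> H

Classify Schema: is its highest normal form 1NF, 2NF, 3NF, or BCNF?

2NF

Candidate key: {A, G}. Prime attributes: {A, G}.
For D --> B we have {D}⁺ = {B, D}; {D} is not a superkey, so BCNF fails.
D --> B has non-prime {B} on the right and a non-superkey on the left, so 3NF fails.
Checking every proper subset of each key, none determines a non-prime attribute — 2NF is satisfied.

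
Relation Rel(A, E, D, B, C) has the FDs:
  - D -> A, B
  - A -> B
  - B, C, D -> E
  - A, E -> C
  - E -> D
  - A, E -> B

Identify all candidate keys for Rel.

{C, D}, {E}

Closure of {E} is {A, B, C, D, E}, the whole schema; {E} is a candidate key.
Closure of {C, D} is {A, B, C, D, E}, the whole schema; {C, D} is a candidate key.
These are minimal and exhaustive — every other superkey contains one of them.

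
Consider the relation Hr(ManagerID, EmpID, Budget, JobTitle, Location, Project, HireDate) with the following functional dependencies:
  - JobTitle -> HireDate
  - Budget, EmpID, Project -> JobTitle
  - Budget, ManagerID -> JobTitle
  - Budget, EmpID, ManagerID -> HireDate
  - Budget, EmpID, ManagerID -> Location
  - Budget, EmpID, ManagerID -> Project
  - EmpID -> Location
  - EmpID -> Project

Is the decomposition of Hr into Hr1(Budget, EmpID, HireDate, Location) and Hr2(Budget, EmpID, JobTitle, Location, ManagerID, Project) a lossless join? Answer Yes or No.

Common attributes: {Budget, EmpID, Location}; their closure is {Budget, EmpID, HireDate, JobTitle, Location, Project}.
Since Hr1 ⊆ {Budget, EmpID, HireDate, JobTitle, Location, Project}, the intersection is a superkey of Hr1; the decomposition is lossless.

Yes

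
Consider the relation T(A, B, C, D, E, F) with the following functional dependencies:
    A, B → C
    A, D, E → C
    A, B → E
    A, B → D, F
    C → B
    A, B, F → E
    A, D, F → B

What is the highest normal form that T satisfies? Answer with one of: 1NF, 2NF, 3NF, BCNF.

Candidate keys: {A, B}, {A, C}, {A, D, E}, {A, D, F}. Prime attributes: {A, B, C, D, E, F}.
For C → B we have {C}⁺ = {B, C}; {C} is not a superkey, so BCNF fails.
Since {B} ⊆ prime attributes and every other non-superkey FD also has a prime right side, the schema is in 3NF.

3NF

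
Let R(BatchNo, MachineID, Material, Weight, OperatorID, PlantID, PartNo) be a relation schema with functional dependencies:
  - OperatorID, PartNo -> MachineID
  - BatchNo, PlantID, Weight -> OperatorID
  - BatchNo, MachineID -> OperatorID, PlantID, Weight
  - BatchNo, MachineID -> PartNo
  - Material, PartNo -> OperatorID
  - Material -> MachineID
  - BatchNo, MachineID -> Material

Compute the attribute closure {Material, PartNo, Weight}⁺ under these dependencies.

Start with {Material, PartNo, Weight}.
Material, PartNo -> OperatorID applies; add {OperatorID} → now {Material, OperatorID, PartNo, Weight}.
Material -> MachineID applies; add {MachineID} → now {MachineID, Material, OperatorID, PartNo, Weight}.
No further FD applies.

{MachineID, Material, OperatorID, PartNo, Weight}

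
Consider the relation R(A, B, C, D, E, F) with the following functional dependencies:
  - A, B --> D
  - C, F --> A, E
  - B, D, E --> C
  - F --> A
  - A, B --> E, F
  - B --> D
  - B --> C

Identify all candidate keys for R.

{A, B}, {B, F}

No FD produces {B}, so it must be in every candidate key.
{A, B}⁺ = {A, B, C, D, E, F} — all of the relation — so {A, B} is a candidate key.
{B, F}⁺ = {A, B, C, D, E, F} — all of the relation — so {B, F} is a candidate key.
These are minimal and exhaustive — every other superkey contains one of them.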